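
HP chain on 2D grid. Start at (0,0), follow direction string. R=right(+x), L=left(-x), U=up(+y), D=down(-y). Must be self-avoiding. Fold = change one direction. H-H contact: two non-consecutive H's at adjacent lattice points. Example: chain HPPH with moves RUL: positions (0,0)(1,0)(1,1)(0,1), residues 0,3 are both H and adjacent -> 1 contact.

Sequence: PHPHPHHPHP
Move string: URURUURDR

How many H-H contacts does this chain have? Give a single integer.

Answer: 1

Derivation:
Positions: [(0, 0), (0, 1), (1, 1), (1, 2), (2, 2), (2, 3), (2, 4), (3, 4), (3, 3), (4, 3)]
H-H contact: residue 5 @(2,3) - residue 8 @(3, 3)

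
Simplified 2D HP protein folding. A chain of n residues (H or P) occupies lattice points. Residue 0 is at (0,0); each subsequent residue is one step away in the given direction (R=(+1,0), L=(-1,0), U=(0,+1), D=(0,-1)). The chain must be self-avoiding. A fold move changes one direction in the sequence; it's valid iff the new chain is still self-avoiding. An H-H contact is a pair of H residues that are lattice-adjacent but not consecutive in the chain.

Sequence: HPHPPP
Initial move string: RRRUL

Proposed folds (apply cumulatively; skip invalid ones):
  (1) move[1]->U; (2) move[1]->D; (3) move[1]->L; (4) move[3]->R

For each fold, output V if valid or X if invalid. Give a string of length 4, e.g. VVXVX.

Answer: VXXX

Derivation:
Initial: RRRUL -> [(0, 0), (1, 0), (2, 0), (3, 0), (3, 1), (2, 1)]
Fold 1: move[1]->U => RURUL VALID
Fold 2: move[1]->D => RDRUL INVALID (collision), skipped
Fold 3: move[1]->L => RLRUL INVALID (collision), skipped
Fold 4: move[3]->R => RURRL INVALID (collision), skipped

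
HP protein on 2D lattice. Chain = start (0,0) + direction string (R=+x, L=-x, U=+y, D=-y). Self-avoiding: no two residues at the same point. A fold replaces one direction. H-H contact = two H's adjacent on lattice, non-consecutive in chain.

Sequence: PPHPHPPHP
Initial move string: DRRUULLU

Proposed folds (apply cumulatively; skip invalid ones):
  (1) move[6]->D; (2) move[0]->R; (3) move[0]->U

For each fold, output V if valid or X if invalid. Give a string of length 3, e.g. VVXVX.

Answer: XVV

Derivation:
Initial: DRRUULLU -> [(0, 0), (0, -1), (1, -1), (2, -1), (2, 0), (2, 1), (1, 1), (0, 1), (0, 2)]
Fold 1: move[6]->D => DRRUULDU INVALID (collision), skipped
Fold 2: move[0]->R => RRRUULLU VALID
Fold 3: move[0]->U => URRUULLU VALID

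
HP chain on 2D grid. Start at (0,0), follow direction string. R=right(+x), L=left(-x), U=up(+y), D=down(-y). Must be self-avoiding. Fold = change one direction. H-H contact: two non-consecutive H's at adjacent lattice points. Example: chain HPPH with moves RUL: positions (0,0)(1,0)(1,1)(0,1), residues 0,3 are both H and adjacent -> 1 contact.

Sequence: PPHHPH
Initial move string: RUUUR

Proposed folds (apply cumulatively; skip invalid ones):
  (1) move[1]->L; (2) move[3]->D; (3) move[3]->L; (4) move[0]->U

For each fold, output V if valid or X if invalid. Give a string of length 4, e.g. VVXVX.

Answer: XXXV

Derivation:
Initial: RUUUR -> [(0, 0), (1, 0), (1, 1), (1, 2), (1, 3), (2, 3)]
Fold 1: move[1]->L => RLUUR INVALID (collision), skipped
Fold 2: move[3]->D => RUUDR INVALID (collision), skipped
Fold 3: move[3]->L => RUULR INVALID (collision), skipped
Fold 4: move[0]->U => UUUUR VALID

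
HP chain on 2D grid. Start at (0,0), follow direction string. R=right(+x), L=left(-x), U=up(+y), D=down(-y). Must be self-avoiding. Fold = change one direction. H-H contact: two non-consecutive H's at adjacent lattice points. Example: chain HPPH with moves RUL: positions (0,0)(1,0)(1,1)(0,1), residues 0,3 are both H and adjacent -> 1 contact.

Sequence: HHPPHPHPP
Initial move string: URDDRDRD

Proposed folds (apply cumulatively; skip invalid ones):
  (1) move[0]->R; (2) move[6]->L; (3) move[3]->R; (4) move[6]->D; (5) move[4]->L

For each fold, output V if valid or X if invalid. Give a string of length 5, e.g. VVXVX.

Initial: URDDRDRD -> [(0, 0), (0, 1), (1, 1), (1, 0), (1, -1), (2, -1), (2, -2), (3, -2), (3, -3)]
Fold 1: move[0]->R => RRDDRDRD VALID
Fold 2: move[6]->L => RRDDRDLD VALID
Fold 3: move[3]->R => RRDRRDLD VALID
Fold 4: move[6]->D => RRDRRDDD VALID
Fold 5: move[4]->L => RRDRLDDD INVALID (collision), skipped

Answer: VVVVX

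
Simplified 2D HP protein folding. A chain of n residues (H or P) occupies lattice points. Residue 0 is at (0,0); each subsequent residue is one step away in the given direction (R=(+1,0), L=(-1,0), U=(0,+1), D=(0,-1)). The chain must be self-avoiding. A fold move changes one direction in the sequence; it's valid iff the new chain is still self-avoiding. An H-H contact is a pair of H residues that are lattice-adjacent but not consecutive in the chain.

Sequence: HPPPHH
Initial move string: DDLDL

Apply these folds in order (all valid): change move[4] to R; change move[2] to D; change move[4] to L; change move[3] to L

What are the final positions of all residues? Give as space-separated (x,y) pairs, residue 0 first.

Answer: (0,0) (0,-1) (0,-2) (0,-3) (-1,-3) (-2,-3)

Derivation:
Initial moves: DDLDL
Fold: move[4]->R => DDLDR (positions: [(0, 0), (0, -1), (0, -2), (-1, -2), (-1, -3), (0, -3)])
Fold: move[2]->D => DDDDR (positions: [(0, 0), (0, -1), (0, -2), (0, -3), (0, -4), (1, -4)])
Fold: move[4]->L => DDDDL (positions: [(0, 0), (0, -1), (0, -2), (0, -3), (0, -4), (-1, -4)])
Fold: move[3]->L => DDDLL (positions: [(0, 0), (0, -1), (0, -2), (0, -3), (-1, -3), (-2, -3)])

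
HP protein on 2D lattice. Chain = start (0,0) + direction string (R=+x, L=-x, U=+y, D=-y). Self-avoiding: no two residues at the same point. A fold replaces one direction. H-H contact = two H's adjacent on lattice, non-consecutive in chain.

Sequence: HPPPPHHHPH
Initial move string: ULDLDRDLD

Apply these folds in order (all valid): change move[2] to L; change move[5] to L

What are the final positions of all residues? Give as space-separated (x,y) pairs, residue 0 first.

Initial moves: ULDLDRDLD
Fold: move[2]->L => ULLLDRDLD (positions: [(0, 0), (0, 1), (-1, 1), (-2, 1), (-3, 1), (-3, 0), (-2, 0), (-2, -1), (-3, -1), (-3, -2)])
Fold: move[5]->L => ULLLDLDLD (positions: [(0, 0), (0, 1), (-1, 1), (-2, 1), (-3, 1), (-3, 0), (-4, 0), (-4, -1), (-5, -1), (-5, -2)])

Answer: (0,0) (0,1) (-1,1) (-2,1) (-3,1) (-3,0) (-4,0) (-4,-1) (-5,-1) (-5,-2)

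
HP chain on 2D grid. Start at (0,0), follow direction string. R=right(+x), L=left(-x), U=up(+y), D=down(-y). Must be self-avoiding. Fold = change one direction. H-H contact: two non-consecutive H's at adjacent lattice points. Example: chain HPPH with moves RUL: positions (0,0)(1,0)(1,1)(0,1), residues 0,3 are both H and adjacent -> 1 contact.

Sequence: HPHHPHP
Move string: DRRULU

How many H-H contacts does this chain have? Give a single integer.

Answer: 2

Derivation:
Positions: [(0, 0), (0, -1), (1, -1), (2, -1), (2, 0), (1, 0), (1, 1)]
H-H contact: residue 0 @(0,0) - residue 5 @(1, 0)
H-H contact: residue 2 @(1,-1) - residue 5 @(1, 0)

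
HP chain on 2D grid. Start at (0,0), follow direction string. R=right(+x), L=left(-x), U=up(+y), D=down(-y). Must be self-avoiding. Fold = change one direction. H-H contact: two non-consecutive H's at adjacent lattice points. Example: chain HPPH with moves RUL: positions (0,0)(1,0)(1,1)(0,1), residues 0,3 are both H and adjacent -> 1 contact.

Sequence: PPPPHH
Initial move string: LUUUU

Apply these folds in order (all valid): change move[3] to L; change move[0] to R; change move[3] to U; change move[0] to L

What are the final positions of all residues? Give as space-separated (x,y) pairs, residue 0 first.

Answer: (0,0) (-1,0) (-1,1) (-1,2) (-1,3) (-1,4)

Derivation:
Initial moves: LUUUU
Fold: move[3]->L => LUULU (positions: [(0, 0), (-1, 0), (-1, 1), (-1, 2), (-2, 2), (-2, 3)])
Fold: move[0]->R => RUULU (positions: [(0, 0), (1, 0), (1, 1), (1, 2), (0, 2), (0, 3)])
Fold: move[3]->U => RUUUU (positions: [(0, 0), (1, 0), (1, 1), (1, 2), (1, 3), (1, 4)])
Fold: move[0]->L => LUUUU (positions: [(0, 0), (-1, 0), (-1, 1), (-1, 2), (-1, 3), (-1, 4)])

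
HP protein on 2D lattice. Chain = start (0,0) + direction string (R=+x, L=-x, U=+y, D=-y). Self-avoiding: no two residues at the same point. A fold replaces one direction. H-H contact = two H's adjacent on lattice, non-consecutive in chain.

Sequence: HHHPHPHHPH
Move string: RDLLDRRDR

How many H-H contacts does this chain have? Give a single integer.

Positions: [(0, 0), (1, 0), (1, -1), (0, -1), (-1, -1), (-1, -2), (0, -2), (1, -2), (1, -3), (2, -3)]
H-H contact: residue 2 @(1,-1) - residue 7 @(1, -2)

Answer: 1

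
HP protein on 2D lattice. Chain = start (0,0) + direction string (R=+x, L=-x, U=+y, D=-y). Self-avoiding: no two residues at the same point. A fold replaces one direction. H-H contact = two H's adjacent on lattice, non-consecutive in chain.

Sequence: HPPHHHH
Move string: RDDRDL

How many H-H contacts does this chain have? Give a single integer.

Answer: 1

Derivation:
Positions: [(0, 0), (1, 0), (1, -1), (1, -2), (2, -2), (2, -3), (1, -3)]
H-H contact: residue 3 @(1,-2) - residue 6 @(1, -3)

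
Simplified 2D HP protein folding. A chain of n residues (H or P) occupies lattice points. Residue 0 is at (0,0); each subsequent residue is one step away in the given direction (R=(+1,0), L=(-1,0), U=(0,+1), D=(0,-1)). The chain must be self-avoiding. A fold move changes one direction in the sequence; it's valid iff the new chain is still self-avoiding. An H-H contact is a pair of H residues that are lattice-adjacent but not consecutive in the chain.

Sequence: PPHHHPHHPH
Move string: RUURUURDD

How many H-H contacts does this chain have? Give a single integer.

Answer: 1

Derivation:
Positions: [(0, 0), (1, 0), (1, 1), (1, 2), (2, 2), (2, 3), (2, 4), (3, 4), (3, 3), (3, 2)]
H-H contact: residue 4 @(2,2) - residue 9 @(3, 2)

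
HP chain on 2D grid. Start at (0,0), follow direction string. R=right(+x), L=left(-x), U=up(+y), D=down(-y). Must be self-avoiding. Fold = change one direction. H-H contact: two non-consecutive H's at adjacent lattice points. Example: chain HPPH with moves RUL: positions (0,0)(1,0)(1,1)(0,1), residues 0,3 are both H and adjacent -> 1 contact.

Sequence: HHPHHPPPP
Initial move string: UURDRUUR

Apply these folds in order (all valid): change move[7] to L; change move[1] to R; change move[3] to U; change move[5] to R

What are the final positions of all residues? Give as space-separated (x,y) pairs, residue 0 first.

Answer: (0,0) (0,1) (1,1) (2,1) (2,2) (3,2) (4,2) (4,3) (3,3)

Derivation:
Initial moves: UURDRUUR
Fold: move[7]->L => UURDRUUL (positions: [(0, 0), (0, 1), (0, 2), (1, 2), (1, 1), (2, 1), (2, 2), (2, 3), (1, 3)])
Fold: move[1]->R => URRDRUUL (positions: [(0, 0), (0, 1), (1, 1), (2, 1), (2, 0), (3, 0), (3, 1), (3, 2), (2, 2)])
Fold: move[3]->U => URRURUUL (positions: [(0, 0), (0, 1), (1, 1), (2, 1), (2, 2), (3, 2), (3, 3), (3, 4), (2, 4)])
Fold: move[5]->R => URRURRUL (positions: [(0, 0), (0, 1), (1, 1), (2, 1), (2, 2), (3, 2), (4, 2), (4, 3), (3, 3)])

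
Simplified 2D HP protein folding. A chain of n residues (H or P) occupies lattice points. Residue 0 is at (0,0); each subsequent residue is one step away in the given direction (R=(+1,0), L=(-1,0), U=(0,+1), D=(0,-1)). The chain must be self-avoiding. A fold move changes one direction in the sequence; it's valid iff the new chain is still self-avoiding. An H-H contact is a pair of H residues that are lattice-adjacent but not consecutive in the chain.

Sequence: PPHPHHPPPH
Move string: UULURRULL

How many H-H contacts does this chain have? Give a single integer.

Answer: 2

Derivation:
Positions: [(0, 0), (0, 1), (0, 2), (-1, 2), (-1, 3), (0, 3), (1, 3), (1, 4), (0, 4), (-1, 4)]
H-H contact: residue 2 @(0,2) - residue 5 @(0, 3)
H-H contact: residue 4 @(-1,3) - residue 9 @(-1, 4)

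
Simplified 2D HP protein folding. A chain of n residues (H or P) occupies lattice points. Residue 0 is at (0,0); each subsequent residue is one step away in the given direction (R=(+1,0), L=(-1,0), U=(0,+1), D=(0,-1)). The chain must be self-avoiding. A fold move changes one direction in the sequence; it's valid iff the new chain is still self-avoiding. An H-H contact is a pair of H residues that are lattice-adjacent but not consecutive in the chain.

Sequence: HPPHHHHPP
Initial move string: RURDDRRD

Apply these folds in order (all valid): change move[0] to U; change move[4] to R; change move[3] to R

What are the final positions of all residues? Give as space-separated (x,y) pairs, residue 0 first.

Initial moves: RURDDRRD
Fold: move[0]->U => UURDDRRD (positions: [(0, 0), (0, 1), (0, 2), (1, 2), (1, 1), (1, 0), (2, 0), (3, 0), (3, -1)])
Fold: move[4]->R => UURDRRRD (positions: [(0, 0), (0, 1), (0, 2), (1, 2), (1, 1), (2, 1), (3, 1), (4, 1), (4, 0)])
Fold: move[3]->R => UURRRRRD (positions: [(0, 0), (0, 1), (0, 2), (1, 2), (2, 2), (3, 2), (4, 2), (5, 2), (5, 1)])

Answer: (0,0) (0,1) (0,2) (1,2) (2,2) (3,2) (4,2) (5,2) (5,1)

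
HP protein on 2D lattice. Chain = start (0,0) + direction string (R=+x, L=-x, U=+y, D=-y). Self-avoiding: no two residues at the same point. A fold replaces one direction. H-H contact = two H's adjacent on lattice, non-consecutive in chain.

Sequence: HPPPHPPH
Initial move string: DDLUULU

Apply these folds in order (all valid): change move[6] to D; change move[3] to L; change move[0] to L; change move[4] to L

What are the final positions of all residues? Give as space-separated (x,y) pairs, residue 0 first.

Answer: (0,0) (-1,0) (-1,-1) (-2,-1) (-3,-1) (-4,-1) (-5,-1) (-5,-2)

Derivation:
Initial moves: DDLUULU
Fold: move[6]->D => DDLUULD (positions: [(0, 0), (0, -1), (0, -2), (-1, -2), (-1, -1), (-1, 0), (-2, 0), (-2, -1)])
Fold: move[3]->L => DDLLULD (positions: [(0, 0), (0, -1), (0, -2), (-1, -2), (-2, -2), (-2, -1), (-3, -1), (-3, -2)])
Fold: move[0]->L => LDLLULD (positions: [(0, 0), (-1, 0), (-1, -1), (-2, -1), (-3, -1), (-3, 0), (-4, 0), (-4, -1)])
Fold: move[4]->L => LDLLLLD (positions: [(0, 0), (-1, 0), (-1, -1), (-2, -1), (-3, -1), (-4, -1), (-5, -1), (-5, -2)])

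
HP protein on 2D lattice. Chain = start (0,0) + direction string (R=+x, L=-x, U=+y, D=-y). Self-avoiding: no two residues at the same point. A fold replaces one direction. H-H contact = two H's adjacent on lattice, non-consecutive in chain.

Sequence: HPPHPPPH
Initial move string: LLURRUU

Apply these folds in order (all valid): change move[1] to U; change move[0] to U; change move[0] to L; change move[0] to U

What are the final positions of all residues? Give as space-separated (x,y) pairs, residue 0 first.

Answer: (0,0) (0,1) (0,2) (0,3) (1,3) (2,3) (2,4) (2,5)

Derivation:
Initial moves: LLURRUU
Fold: move[1]->U => LUURRUU (positions: [(0, 0), (-1, 0), (-1, 1), (-1, 2), (0, 2), (1, 2), (1, 3), (1, 4)])
Fold: move[0]->U => UUURRUU (positions: [(0, 0), (0, 1), (0, 2), (0, 3), (1, 3), (2, 3), (2, 4), (2, 5)])
Fold: move[0]->L => LUURRUU (positions: [(0, 0), (-1, 0), (-1, 1), (-1, 2), (0, 2), (1, 2), (1, 3), (1, 4)])
Fold: move[0]->U => UUURRUU (positions: [(0, 0), (0, 1), (0, 2), (0, 3), (1, 3), (2, 3), (2, 4), (2, 5)])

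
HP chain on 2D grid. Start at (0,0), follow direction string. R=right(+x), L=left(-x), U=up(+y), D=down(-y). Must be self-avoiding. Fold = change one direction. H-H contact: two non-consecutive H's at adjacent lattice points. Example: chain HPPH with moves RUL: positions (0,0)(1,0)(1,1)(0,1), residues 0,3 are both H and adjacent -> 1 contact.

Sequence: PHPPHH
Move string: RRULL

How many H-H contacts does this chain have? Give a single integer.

Answer: 1

Derivation:
Positions: [(0, 0), (1, 0), (2, 0), (2, 1), (1, 1), (0, 1)]
H-H contact: residue 1 @(1,0) - residue 4 @(1, 1)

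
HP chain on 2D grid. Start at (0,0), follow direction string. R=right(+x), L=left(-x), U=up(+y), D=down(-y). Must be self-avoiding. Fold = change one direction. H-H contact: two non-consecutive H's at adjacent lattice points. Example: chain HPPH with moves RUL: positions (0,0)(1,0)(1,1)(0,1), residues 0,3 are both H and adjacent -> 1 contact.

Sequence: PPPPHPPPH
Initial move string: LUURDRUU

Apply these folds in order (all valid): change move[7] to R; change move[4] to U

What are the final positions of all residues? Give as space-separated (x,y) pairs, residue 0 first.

Initial moves: LUURDRUU
Fold: move[7]->R => LUURDRUR (positions: [(0, 0), (-1, 0), (-1, 1), (-1, 2), (0, 2), (0, 1), (1, 1), (1, 2), (2, 2)])
Fold: move[4]->U => LUURURUR (positions: [(0, 0), (-1, 0), (-1, 1), (-1, 2), (0, 2), (0, 3), (1, 3), (1, 4), (2, 4)])

Answer: (0,0) (-1,0) (-1,1) (-1,2) (0,2) (0,3) (1,3) (1,4) (2,4)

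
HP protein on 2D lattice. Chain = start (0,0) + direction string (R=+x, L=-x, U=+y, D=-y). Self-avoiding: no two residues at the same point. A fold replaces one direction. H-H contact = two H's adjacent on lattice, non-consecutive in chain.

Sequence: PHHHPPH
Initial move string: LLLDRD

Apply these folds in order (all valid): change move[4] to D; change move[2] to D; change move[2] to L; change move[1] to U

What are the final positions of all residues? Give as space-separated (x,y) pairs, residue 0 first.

Answer: (0,0) (-1,0) (-1,1) (-2,1) (-2,0) (-2,-1) (-2,-2)

Derivation:
Initial moves: LLLDRD
Fold: move[4]->D => LLLDDD (positions: [(0, 0), (-1, 0), (-2, 0), (-3, 0), (-3, -1), (-3, -2), (-3, -3)])
Fold: move[2]->D => LLDDDD (positions: [(0, 0), (-1, 0), (-2, 0), (-2, -1), (-2, -2), (-2, -3), (-2, -4)])
Fold: move[2]->L => LLLDDD (positions: [(0, 0), (-1, 0), (-2, 0), (-3, 0), (-3, -1), (-3, -2), (-3, -3)])
Fold: move[1]->U => LULDDD (positions: [(0, 0), (-1, 0), (-1, 1), (-2, 1), (-2, 0), (-2, -1), (-2, -2)])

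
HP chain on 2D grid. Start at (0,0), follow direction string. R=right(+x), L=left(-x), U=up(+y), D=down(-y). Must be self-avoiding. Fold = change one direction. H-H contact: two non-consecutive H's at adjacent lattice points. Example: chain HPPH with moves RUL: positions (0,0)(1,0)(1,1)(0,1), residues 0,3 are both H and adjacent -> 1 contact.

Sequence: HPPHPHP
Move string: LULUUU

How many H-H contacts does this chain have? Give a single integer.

Positions: [(0, 0), (-1, 0), (-1, 1), (-2, 1), (-2, 2), (-2, 3), (-2, 4)]
No H-H contacts found.

Answer: 0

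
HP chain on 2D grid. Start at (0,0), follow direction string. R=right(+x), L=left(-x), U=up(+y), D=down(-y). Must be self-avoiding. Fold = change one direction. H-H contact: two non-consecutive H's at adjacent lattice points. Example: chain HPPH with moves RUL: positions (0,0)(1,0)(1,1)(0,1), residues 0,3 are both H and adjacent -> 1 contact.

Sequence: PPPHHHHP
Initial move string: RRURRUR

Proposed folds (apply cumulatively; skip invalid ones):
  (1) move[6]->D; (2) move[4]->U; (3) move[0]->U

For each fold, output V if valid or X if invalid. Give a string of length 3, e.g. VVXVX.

Initial: RRURRUR -> [(0, 0), (1, 0), (2, 0), (2, 1), (3, 1), (4, 1), (4, 2), (5, 2)]
Fold 1: move[6]->D => RRURRUD INVALID (collision), skipped
Fold 2: move[4]->U => RRURUUR VALID
Fold 3: move[0]->U => URURUUR VALID

Answer: XVV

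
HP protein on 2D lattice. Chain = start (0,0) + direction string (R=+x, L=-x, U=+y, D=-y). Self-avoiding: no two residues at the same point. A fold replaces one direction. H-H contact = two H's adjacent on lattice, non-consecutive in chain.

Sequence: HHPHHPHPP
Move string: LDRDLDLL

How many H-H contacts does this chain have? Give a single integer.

Answer: 1

Derivation:
Positions: [(0, 0), (-1, 0), (-1, -1), (0, -1), (0, -2), (-1, -2), (-1, -3), (-2, -3), (-3, -3)]
H-H contact: residue 0 @(0,0) - residue 3 @(0, -1)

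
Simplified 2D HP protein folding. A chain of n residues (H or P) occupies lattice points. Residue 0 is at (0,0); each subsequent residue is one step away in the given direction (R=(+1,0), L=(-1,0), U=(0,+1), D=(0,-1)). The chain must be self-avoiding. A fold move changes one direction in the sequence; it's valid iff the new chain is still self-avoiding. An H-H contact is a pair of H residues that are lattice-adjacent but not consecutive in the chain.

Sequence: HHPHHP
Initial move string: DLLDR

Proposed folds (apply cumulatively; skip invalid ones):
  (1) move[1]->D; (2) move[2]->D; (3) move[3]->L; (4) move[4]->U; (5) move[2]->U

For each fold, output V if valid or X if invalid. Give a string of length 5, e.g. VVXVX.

Initial: DLLDR -> [(0, 0), (0, -1), (-1, -1), (-2, -1), (-2, -2), (-1, -2)]
Fold 1: move[1]->D => DDLDR VALID
Fold 2: move[2]->D => DDDDR VALID
Fold 3: move[3]->L => DDDLR INVALID (collision), skipped
Fold 4: move[4]->U => DDDDU INVALID (collision), skipped
Fold 5: move[2]->U => DDUDR INVALID (collision), skipped

Answer: VVXXX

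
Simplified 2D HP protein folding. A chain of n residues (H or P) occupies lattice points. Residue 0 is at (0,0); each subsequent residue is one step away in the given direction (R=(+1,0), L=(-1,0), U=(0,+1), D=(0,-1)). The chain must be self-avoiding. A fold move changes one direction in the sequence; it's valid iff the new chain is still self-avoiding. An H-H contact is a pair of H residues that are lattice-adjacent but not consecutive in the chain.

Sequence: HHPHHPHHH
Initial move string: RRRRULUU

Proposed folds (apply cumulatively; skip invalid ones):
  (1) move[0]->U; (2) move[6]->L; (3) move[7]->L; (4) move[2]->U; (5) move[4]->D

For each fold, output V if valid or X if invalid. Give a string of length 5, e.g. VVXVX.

Initial: RRRRULUU -> [(0, 0), (1, 0), (2, 0), (3, 0), (4, 0), (4, 1), (3, 1), (3, 2), (3, 3)]
Fold 1: move[0]->U => URRRULUU VALID
Fold 2: move[6]->L => URRRULLU VALID
Fold 3: move[7]->L => URRRULLL VALID
Fold 4: move[2]->U => URURULLL VALID
Fold 5: move[4]->D => URURDLLL INVALID (collision), skipped

Answer: VVVVX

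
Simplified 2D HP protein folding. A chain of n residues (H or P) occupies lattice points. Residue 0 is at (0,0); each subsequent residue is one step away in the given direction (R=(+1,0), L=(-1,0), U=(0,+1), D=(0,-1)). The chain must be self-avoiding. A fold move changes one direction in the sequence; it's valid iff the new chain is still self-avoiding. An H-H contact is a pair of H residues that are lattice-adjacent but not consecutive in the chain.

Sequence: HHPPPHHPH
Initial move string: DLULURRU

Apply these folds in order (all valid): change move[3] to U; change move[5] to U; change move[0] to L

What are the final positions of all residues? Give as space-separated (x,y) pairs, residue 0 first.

Initial moves: DLULURRU
Fold: move[3]->U => DLUUURRU (positions: [(0, 0), (0, -1), (-1, -1), (-1, 0), (-1, 1), (-1, 2), (0, 2), (1, 2), (1, 3)])
Fold: move[5]->U => DLUUUURU (positions: [(0, 0), (0, -1), (-1, -1), (-1, 0), (-1, 1), (-1, 2), (-1, 3), (0, 3), (0, 4)])
Fold: move[0]->L => LLUUUURU (positions: [(0, 0), (-1, 0), (-2, 0), (-2, 1), (-2, 2), (-2, 3), (-2, 4), (-1, 4), (-1, 5)])

Answer: (0,0) (-1,0) (-2,0) (-2,1) (-2,2) (-2,3) (-2,4) (-1,4) (-1,5)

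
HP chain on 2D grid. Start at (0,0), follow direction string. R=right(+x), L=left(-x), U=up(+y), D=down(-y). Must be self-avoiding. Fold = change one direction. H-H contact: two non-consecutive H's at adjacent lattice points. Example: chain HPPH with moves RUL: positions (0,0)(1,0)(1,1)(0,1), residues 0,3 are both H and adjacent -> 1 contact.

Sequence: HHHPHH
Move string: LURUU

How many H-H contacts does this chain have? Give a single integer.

Positions: [(0, 0), (-1, 0), (-1, 1), (0, 1), (0, 2), (0, 3)]
No H-H contacts found.

Answer: 0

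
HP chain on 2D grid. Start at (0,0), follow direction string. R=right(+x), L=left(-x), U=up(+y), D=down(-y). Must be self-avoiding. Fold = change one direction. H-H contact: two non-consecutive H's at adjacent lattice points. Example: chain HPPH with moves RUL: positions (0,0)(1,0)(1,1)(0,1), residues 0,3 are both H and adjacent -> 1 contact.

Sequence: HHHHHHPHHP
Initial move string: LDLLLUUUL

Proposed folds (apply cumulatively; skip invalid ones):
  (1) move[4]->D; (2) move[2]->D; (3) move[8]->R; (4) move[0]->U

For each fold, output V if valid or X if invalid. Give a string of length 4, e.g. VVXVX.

Answer: XVVX

Derivation:
Initial: LDLLLUUUL -> [(0, 0), (-1, 0), (-1, -1), (-2, -1), (-3, -1), (-4, -1), (-4, 0), (-4, 1), (-4, 2), (-5, 2)]
Fold 1: move[4]->D => LDLLDUUUL INVALID (collision), skipped
Fold 2: move[2]->D => LDDLLUUUL VALID
Fold 3: move[8]->R => LDDLLUUUR VALID
Fold 4: move[0]->U => UDDLLUUUR INVALID (collision), skipped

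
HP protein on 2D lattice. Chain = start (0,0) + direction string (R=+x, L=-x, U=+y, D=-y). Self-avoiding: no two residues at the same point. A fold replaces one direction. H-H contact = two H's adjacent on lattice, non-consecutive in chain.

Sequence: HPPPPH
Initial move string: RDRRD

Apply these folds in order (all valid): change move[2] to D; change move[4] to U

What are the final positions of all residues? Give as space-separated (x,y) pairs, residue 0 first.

Answer: (0,0) (1,0) (1,-1) (1,-2) (2,-2) (2,-1)

Derivation:
Initial moves: RDRRD
Fold: move[2]->D => RDDRD (positions: [(0, 0), (1, 0), (1, -1), (1, -2), (2, -2), (2, -3)])
Fold: move[4]->U => RDDRU (positions: [(0, 0), (1, 0), (1, -1), (1, -2), (2, -2), (2, -1)])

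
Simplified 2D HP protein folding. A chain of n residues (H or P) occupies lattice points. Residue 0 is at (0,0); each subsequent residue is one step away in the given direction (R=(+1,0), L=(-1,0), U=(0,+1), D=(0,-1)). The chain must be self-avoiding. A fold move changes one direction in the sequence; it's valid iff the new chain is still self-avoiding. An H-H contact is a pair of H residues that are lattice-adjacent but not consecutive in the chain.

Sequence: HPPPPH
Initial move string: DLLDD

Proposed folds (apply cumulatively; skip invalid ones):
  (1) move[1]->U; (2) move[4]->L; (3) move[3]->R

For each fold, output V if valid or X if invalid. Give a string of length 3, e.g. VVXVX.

Initial: DLLDD -> [(0, 0), (0, -1), (-1, -1), (-2, -1), (-2, -2), (-2, -3)]
Fold 1: move[1]->U => DULDD INVALID (collision), skipped
Fold 2: move[4]->L => DLLDL VALID
Fold 3: move[3]->R => DLLRL INVALID (collision), skipped

Answer: XVX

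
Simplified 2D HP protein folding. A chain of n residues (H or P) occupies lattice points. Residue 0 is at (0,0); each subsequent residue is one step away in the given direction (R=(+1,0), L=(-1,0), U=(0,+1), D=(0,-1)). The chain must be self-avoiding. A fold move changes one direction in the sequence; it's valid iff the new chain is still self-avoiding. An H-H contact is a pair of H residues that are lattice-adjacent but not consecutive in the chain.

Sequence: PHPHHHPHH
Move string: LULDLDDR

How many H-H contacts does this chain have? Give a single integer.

Positions: [(0, 0), (-1, 0), (-1, 1), (-2, 1), (-2, 0), (-3, 0), (-3, -1), (-3, -2), (-2, -2)]
H-H contact: residue 1 @(-1,0) - residue 4 @(-2, 0)

Answer: 1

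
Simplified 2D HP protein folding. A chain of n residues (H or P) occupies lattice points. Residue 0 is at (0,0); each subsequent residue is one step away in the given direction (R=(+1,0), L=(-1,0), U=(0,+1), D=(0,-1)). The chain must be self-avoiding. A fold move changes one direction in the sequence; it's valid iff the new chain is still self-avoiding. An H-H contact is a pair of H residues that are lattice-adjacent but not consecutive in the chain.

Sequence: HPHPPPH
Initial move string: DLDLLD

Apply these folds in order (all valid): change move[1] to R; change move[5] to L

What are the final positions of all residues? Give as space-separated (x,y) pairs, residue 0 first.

Initial moves: DLDLLD
Fold: move[1]->R => DRDLLD (positions: [(0, 0), (0, -1), (1, -1), (1, -2), (0, -2), (-1, -2), (-1, -3)])
Fold: move[5]->L => DRDLLL (positions: [(0, 0), (0, -1), (1, -1), (1, -2), (0, -2), (-1, -2), (-2, -2)])

Answer: (0,0) (0,-1) (1,-1) (1,-2) (0,-2) (-1,-2) (-2,-2)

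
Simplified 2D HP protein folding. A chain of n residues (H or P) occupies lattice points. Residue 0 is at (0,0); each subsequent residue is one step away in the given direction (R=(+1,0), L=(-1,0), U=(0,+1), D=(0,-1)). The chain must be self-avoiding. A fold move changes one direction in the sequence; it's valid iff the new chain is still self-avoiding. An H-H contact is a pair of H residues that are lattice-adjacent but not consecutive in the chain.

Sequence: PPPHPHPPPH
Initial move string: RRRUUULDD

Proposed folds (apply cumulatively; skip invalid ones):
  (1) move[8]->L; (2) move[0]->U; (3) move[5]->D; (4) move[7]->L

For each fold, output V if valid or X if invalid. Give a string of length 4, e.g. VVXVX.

Initial: RRRUUULDD -> [(0, 0), (1, 0), (2, 0), (3, 0), (3, 1), (3, 2), (3, 3), (2, 3), (2, 2), (2, 1)]
Fold 1: move[8]->L => RRRUUULDL VALID
Fold 2: move[0]->U => URRUUULDL VALID
Fold 3: move[5]->D => URRUUDLDL INVALID (collision), skipped
Fold 4: move[7]->L => URRUUULLL VALID

Answer: VVXV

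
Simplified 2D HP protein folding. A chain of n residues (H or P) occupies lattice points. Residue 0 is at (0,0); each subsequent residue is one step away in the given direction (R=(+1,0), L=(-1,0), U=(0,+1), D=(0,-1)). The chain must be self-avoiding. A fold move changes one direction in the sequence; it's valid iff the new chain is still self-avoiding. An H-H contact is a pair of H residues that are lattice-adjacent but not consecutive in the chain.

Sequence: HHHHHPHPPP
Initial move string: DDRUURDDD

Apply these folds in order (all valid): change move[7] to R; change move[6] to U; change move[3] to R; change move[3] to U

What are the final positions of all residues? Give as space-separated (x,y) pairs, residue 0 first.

Answer: (0,0) (0,-1) (0,-2) (1,-2) (1,-1) (1,0) (2,0) (2,1) (3,1) (3,0)

Derivation:
Initial moves: DDRUURDDD
Fold: move[7]->R => DDRUURDRD (positions: [(0, 0), (0, -1), (0, -2), (1, -2), (1, -1), (1, 0), (2, 0), (2, -1), (3, -1), (3, -2)])
Fold: move[6]->U => DDRUURURD (positions: [(0, 0), (0, -1), (0, -2), (1, -2), (1, -1), (1, 0), (2, 0), (2, 1), (3, 1), (3, 0)])
Fold: move[3]->R => DDRRURURD (positions: [(0, 0), (0, -1), (0, -2), (1, -2), (2, -2), (2, -1), (3, -1), (3, 0), (4, 0), (4, -1)])
Fold: move[3]->U => DDRUURURD (positions: [(0, 0), (0, -1), (0, -2), (1, -2), (1, -1), (1, 0), (2, 0), (2, 1), (3, 1), (3, 0)])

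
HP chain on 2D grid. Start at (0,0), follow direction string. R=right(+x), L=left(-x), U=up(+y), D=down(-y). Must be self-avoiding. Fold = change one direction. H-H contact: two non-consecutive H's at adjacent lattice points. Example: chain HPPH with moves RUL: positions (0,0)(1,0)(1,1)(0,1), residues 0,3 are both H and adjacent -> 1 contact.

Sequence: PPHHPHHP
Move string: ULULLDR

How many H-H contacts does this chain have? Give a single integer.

Answer: 0

Derivation:
Positions: [(0, 0), (0, 1), (-1, 1), (-1, 2), (-2, 2), (-3, 2), (-3, 1), (-2, 1)]
No H-H contacts found.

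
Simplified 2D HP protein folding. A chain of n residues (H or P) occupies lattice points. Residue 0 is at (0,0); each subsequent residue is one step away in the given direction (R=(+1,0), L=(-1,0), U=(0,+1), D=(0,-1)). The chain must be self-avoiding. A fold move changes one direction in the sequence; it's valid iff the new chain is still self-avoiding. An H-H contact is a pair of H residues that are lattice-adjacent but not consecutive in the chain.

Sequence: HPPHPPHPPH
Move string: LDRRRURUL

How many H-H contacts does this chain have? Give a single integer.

Answer: 2

Derivation:
Positions: [(0, 0), (-1, 0), (-1, -1), (0, -1), (1, -1), (2, -1), (2, 0), (3, 0), (3, 1), (2, 1)]
H-H contact: residue 0 @(0,0) - residue 3 @(0, -1)
H-H contact: residue 6 @(2,0) - residue 9 @(2, 1)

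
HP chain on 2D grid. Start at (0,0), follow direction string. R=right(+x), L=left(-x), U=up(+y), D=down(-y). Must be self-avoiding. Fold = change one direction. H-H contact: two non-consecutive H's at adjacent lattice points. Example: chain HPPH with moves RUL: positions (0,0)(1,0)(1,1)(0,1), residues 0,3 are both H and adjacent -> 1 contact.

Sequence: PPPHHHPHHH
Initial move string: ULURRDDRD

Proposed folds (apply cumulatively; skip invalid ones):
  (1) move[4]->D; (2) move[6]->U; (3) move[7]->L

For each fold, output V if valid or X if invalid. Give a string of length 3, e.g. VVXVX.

Answer: XXX

Derivation:
Initial: ULURRDDRD -> [(0, 0), (0, 1), (-1, 1), (-1, 2), (0, 2), (1, 2), (1, 1), (1, 0), (2, 0), (2, -1)]
Fold 1: move[4]->D => ULURDDDRD INVALID (collision), skipped
Fold 2: move[6]->U => ULURRDURD INVALID (collision), skipped
Fold 3: move[7]->L => ULURRDDLD INVALID (collision), skipped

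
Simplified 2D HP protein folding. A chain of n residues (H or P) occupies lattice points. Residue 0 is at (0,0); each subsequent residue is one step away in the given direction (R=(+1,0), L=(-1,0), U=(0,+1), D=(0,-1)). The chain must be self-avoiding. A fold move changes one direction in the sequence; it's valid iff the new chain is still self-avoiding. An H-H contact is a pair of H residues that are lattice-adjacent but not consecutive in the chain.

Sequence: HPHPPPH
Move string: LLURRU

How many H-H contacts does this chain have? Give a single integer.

Positions: [(0, 0), (-1, 0), (-2, 0), (-2, 1), (-1, 1), (0, 1), (0, 2)]
No H-H contacts found.

Answer: 0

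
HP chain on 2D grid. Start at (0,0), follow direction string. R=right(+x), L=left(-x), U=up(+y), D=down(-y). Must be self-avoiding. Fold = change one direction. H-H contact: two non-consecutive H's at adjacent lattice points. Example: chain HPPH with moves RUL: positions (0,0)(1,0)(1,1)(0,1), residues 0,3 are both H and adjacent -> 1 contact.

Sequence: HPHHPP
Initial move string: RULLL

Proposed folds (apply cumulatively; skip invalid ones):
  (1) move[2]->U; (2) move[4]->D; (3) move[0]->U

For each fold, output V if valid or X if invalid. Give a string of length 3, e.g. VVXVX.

Answer: VVV

Derivation:
Initial: RULLL -> [(0, 0), (1, 0), (1, 1), (0, 1), (-1, 1), (-2, 1)]
Fold 1: move[2]->U => RUULL VALID
Fold 2: move[4]->D => RUULD VALID
Fold 3: move[0]->U => UUULD VALID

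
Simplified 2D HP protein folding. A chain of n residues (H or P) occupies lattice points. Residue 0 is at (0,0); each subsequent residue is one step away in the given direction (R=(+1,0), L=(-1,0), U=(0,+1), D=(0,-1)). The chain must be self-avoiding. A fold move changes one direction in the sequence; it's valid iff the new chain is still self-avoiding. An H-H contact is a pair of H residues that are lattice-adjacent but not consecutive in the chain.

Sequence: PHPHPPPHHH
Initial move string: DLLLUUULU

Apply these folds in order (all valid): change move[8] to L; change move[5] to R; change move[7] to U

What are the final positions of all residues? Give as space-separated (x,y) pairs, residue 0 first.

Initial moves: DLLLUUULU
Fold: move[8]->L => DLLLUUULL (positions: [(0, 0), (0, -1), (-1, -1), (-2, -1), (-3, -1), (-3, 0), (-3, 1), (-3, 2), (-4, 2), (-5, 2)])
Fold: move[5]->R => DLLLURULL (positions: [(0, 0), (0, -1), (-1, -1), (-2, -1), (-3, -1), (-3, 0), (-2, 0), (-2, 1), (-3, 1), (-4, 1)])
Fold: move[7]->U => DLLLURUUL (positions: [(0, 0), (0, -1), (-1, -1), (-2, -1), (-3, -1), (-3, 0), (-2, 0), (-2, 1), (-2, 2), (-3, 2)])

Answer: (0,0) (0,-1) (-1,-1) (-2,-1) (-3,-1) (-3,0) (-2,0) (-2,1) (-2,2) (-3,2)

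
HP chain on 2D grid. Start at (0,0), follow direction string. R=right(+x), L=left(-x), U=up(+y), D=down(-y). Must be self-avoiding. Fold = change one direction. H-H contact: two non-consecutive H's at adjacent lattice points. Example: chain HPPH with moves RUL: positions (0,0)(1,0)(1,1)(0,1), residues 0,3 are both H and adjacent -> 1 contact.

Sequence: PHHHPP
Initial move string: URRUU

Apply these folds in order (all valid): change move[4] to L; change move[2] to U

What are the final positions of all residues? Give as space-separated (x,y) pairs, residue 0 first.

Answer: (0,0) (0,1) (1,1) (1,2) (1,3) (0,3)

Derivation:
Initial moves: URRUU
Fold: move[4]->L => URRUL (positions: [(0, 0), (0, 1), (1, 1), (2, 1), (2, 2), (1, 2)])
Fold: move[2]->U => URUUL (positions: [(0, 0), (0, 1), (1, 1), (1, 2), (1, 3), (0, 3)])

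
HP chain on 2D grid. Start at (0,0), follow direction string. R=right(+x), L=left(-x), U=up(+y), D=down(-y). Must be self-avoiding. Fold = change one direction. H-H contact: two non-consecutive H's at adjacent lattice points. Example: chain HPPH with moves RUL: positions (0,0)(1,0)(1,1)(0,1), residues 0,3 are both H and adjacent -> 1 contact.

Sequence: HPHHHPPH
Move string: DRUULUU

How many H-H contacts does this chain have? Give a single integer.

Answer: 1

Derivation:
Positions: [(0, 0), (0, -1), (1, -1), (1, 0), (1, 1), (0, 1), (0, 2), (0, 3)]
H-H contact: residue 0 @(0,0) - residue 3 @(1, 0)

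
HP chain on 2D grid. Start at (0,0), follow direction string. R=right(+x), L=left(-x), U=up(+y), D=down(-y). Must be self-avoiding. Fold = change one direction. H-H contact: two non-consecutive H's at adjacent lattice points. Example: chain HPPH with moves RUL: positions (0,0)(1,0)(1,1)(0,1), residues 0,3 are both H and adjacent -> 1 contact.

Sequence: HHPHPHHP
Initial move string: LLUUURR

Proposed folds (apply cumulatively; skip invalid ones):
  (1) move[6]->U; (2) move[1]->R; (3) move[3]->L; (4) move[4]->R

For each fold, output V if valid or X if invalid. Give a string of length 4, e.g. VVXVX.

Initial: LLUUURR -> [(0, 0), (-1, 0), (-2, 0), (-2, 1), (-2, 2), (-2, 3), (-1, 3), (0, 3)]
Fold 1: move[6]->U => LLUUURU VALID
Fold 2: move[1]->R => LRUUURU INVALID (collision), skipped
Fold 3: move[3]->L => LLULURU VALID
Fold 4: move[4]->R => LLULRRU INVALID (collision), skipped

Answer: VXVX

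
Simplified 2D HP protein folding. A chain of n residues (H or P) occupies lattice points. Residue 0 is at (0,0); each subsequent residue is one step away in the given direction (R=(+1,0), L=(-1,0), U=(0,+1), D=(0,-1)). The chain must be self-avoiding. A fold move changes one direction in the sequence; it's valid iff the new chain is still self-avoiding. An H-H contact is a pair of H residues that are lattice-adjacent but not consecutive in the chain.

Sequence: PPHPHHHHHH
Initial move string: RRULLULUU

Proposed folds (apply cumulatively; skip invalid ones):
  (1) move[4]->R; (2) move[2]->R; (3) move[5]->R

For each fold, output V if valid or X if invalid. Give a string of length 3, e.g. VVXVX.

Initial: RRULLULUU -> [(0, 0), (1, 0), (2, 0), (2, 1), (1, 1), (0, 1), (0, 2), (-1, 2), (-1, 3), (-1, 4)]
Fold 1: move[4]->R => RRULRULUU INVALID (collision), skipped
Fold 2: move[2]->R => RRRLLULUU INVALID (collision), skipped
Fold 3: move[5]->R => RRULLRLUU INVALID (collision), skipped

Answer: XXX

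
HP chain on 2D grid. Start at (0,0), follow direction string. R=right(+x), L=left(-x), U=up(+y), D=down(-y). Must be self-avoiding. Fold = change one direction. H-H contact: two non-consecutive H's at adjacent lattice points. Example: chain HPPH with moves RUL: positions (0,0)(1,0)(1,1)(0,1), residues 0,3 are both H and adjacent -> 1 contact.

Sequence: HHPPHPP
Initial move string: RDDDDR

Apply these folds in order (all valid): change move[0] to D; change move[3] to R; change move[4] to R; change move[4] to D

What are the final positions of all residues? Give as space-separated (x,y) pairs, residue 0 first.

Initial moves: RDDDDR
Fold: move[0]->D => DDDDDR (positions: [(0, 0), (0, -1), (0, -2), (0, -3), (0, -4), (0, -5), (1, -5)])
Fold: move[3]->R => DDDRDR (positions: [(0, 0), (0, -1), (0, -2), (0, -3), (1, -3), (1, -4), (2, -4)])
Fold: move[4]->R => DDDRRR (positions: [(0, 0), (0, -1), (0, -2), (0, -3), (1, -3), (2, -3), (3, -3)])
Fold: move[4]->D => DDDRDR (positions: [(0, 0), (0, -1), (0, -2), (0, -3), (1, -3), (1, -4), (2, -4)])

Answer: (0,0) (0,-1) (0,-2) (0,-3) (1,-3) (1,-4) (2,-4)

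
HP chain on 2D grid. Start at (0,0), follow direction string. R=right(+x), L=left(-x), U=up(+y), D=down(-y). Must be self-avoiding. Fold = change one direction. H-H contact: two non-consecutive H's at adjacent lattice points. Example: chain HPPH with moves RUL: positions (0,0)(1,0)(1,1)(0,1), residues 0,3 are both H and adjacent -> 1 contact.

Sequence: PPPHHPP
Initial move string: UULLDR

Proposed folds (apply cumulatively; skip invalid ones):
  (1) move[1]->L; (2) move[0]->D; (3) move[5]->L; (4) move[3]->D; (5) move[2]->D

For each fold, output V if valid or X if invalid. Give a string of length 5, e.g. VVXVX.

Answer: VVVVV

Derivation:
Initial: UULLDR -> [(0, 0), (0, 1), (0, 2), (-1, 2), (-2, 2), (-2, 1), (-1, 1)]
Fold 1: move[1]->L => ULLLDR VALID
Fold 2: move[0]->D => DLLLDR VALID
Fold 3: move[5]->L => DLLLDL VALID
Fold 4: move[3]->D => DLLDDL VALID
Fold 5: move[2]->D => DLDDDL VALID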